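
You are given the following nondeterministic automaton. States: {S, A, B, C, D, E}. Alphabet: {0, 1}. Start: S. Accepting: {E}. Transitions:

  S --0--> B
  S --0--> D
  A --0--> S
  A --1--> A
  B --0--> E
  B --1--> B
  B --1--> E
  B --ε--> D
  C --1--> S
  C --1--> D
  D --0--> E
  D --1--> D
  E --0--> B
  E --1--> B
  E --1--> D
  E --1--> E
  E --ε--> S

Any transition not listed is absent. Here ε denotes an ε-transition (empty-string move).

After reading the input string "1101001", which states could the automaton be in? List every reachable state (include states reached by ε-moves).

Start in {S}.
Read '1': S→∅; now ∅.
The set is empty and remains empty for the remaining 6 symbols.

∅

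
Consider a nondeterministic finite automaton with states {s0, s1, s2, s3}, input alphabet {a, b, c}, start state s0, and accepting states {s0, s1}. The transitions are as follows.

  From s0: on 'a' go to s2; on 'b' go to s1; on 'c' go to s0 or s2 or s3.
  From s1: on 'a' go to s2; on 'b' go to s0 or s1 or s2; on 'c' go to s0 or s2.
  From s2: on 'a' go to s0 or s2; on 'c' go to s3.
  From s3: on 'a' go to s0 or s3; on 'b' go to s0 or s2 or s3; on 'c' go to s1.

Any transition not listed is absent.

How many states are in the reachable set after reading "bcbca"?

Start in {s0}.
Read 'b': s0→{s1}; now {s1}.
Read 'c': s1→{s0, s2}; now {s0, s2}.
Read 'b': s0→{s1}, s2→∅; now {s1}.
Read 'c': s1→{s0, s2}; now {s0, s2}.
Read 'a': s0→{s2}, s2→{s0, s2}; now {s0, s2}.
That set has 2 states.

2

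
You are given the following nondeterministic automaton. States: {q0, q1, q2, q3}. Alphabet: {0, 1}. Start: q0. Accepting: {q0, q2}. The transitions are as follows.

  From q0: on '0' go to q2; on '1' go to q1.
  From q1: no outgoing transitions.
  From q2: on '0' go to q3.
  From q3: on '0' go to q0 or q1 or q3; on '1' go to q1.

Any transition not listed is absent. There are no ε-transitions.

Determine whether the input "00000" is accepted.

Yes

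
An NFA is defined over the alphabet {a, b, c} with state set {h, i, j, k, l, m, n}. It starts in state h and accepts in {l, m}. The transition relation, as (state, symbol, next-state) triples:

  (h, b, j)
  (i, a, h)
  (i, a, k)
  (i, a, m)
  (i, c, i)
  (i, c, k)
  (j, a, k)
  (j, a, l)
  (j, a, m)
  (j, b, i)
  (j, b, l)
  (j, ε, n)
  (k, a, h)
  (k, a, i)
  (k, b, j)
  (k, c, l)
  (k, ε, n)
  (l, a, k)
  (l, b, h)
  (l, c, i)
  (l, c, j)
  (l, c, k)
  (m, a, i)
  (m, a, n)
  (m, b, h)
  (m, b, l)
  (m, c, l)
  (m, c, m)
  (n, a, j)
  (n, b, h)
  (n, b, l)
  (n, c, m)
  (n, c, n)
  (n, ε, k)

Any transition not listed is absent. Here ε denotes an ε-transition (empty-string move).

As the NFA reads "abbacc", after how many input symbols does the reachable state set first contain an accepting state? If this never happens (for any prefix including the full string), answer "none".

none

Start in {h}.
Read 'a': {h} → ∅.
The set is empty and remains empty for the remaining 5 symbols.
No reachable set along the way intersects F.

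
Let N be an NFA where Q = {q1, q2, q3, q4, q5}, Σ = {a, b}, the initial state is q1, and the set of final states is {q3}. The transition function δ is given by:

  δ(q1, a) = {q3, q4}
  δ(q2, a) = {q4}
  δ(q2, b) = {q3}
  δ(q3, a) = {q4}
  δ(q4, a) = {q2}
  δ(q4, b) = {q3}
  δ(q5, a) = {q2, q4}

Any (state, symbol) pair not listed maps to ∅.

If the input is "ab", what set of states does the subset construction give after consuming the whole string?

{q3}

Start in {q1}.
Read 'a': {q1} → {q3, q4}.
Read 'b': {q3, q4} → {q3}.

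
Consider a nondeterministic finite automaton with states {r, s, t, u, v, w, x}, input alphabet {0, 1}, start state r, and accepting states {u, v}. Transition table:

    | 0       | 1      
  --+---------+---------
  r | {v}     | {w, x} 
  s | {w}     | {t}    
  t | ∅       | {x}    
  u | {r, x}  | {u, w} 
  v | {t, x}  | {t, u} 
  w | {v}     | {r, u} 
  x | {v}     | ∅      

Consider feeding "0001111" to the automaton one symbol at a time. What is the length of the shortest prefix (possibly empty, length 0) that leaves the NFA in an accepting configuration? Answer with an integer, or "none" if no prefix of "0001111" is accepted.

1

Start in {r}.
Read '0': r→{v}; now {v}.
None of the earlier sets intersect F, but {v} does.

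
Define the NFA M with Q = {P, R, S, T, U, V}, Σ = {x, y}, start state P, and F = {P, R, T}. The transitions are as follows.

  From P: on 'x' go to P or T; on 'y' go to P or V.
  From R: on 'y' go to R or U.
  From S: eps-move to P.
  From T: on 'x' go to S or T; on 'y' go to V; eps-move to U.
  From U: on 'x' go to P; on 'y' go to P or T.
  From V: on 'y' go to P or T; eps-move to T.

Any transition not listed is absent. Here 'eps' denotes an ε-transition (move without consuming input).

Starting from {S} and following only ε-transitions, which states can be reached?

{P, S}

Begin with {S}.
ε-move S → P; add P.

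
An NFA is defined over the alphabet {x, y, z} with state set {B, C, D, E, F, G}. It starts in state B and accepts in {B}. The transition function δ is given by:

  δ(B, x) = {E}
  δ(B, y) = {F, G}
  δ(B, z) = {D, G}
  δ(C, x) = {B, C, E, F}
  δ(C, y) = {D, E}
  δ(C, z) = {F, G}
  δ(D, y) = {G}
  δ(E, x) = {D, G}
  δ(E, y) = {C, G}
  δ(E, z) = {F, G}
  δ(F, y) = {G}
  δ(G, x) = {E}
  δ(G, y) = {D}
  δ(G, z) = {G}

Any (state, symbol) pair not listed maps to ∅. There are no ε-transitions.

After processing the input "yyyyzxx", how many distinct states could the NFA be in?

Start in {B}.
Read 'y': B→{F, G}; now {F, G}.
Read 'y': F→{G}, G→{D}; now {D, G}.
Read 'y': D→{G}, G→{D}; now {D, G}.
Read 'y': D→{G}, G→{D}; now {D, G}.
Read 'z': D→∅, G→{G}; now {G}.
Read 'x': G→{E}; now {E}.
Read 'x': E→{D, G}; now {D, G}.
That set has 2 states.

2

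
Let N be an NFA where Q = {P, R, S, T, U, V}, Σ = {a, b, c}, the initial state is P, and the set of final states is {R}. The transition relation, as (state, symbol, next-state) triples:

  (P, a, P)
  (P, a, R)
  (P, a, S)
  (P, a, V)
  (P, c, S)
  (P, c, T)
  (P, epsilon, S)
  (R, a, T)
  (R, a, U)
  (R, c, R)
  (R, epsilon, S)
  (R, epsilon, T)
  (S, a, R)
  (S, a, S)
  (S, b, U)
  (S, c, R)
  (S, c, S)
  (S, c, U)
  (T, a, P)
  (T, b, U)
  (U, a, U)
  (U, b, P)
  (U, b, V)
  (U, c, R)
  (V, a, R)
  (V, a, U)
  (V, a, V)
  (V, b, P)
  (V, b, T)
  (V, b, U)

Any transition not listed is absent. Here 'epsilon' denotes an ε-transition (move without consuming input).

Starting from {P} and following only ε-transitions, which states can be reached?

Begin with {P}.
ε-move P → S; add S.

{P, S}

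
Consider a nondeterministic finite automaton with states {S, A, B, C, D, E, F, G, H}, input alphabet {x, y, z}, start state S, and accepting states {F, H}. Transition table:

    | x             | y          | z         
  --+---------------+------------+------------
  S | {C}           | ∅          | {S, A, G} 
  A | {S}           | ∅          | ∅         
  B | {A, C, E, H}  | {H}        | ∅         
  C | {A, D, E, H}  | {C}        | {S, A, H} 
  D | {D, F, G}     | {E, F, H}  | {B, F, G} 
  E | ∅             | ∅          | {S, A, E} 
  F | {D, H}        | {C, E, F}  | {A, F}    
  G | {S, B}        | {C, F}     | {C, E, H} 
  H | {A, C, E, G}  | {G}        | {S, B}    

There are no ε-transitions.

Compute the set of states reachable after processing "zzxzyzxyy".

Start in {S}.
Read 'z': S→{S, A, G}; now {S, A, G}.
Read 'z': S→{S, A, G}, A→∅, G→{C, E, H}; now {S, A, C, E, G, H}.
Read 'x': S→{C}, A→{S}, C→{A, D, E, H}, E→∅, G→{S, B}, H→{A, C, E, G}; now {S, A, B, C, D, E, G, H}.
Read 'z': S→{S, A, G}, A→∅, B→∅, C→{S, A, H}, D→{B, F, G}, E→{S, A, E}, G→{C, E, H}, H→{S, B}; now {S, A, B, C, E, F, G, H}.
Read 'y': S→∅, A→∅, B→{H}, C→{C}, E→∅, F→{C, E, F}, G→{C, F}, H→{G}; now {C, E, F, G, H}.
Read 'z': C→{S, A, H}, E→{S, A, E}, F→{A, F}, G→{C, E, H}, H→{S, B}; now {S, A, B, C, E, F, H}.
Read 'x': S→{C}, A→{S}, B→{A, C, E, H}, C→{A, D, E, H}, E→∅, F→{D, H}, H→{A, C, E, G}; now {S, A, C, D, E, G, H}.
Read 'y': S→∅, A→∅, C→{C}, D→{E, F, H}, E→∅, G→{C, F}, H→{G}; now {C, E, F, G, H}.
Read 'y': C→{C}, E→∅, F→{C, E, F}, G→{C, F}, H→{G}; now {C, E, F, G}.

{C, E, F, G}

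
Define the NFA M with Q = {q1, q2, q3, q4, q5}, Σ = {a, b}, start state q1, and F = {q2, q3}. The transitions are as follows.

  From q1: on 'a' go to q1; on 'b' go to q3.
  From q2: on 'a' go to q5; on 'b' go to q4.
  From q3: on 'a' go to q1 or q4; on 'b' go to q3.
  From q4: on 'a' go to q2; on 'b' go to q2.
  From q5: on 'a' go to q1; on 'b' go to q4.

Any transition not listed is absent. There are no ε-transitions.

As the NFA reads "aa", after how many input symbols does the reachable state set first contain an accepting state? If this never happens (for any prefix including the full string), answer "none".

Start in {q1}.
Read 'a': {q1} → {q1}.
Read 'a': {q1} → {q1}.
No reachable set along the way intersects F.

none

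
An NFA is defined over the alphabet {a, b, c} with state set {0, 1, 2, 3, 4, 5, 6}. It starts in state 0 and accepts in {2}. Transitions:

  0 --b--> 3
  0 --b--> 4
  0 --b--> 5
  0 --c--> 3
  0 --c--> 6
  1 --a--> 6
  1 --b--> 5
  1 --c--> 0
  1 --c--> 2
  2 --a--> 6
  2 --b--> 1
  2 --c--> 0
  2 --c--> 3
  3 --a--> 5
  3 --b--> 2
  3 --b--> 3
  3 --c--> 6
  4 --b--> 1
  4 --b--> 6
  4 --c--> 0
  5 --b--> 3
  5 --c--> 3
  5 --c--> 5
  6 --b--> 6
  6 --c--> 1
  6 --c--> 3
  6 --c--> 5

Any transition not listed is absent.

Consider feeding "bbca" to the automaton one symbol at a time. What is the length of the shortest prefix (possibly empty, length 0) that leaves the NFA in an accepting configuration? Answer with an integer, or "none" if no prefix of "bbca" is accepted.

Start in {0}.
Read 'b': {0} → {3, 4, 5}.
Read 'b': {3, 4, 5} → {1, 2, 3, 6}.
None of the earlier sets intersect F, but {1, 2, 3, 6} does.

2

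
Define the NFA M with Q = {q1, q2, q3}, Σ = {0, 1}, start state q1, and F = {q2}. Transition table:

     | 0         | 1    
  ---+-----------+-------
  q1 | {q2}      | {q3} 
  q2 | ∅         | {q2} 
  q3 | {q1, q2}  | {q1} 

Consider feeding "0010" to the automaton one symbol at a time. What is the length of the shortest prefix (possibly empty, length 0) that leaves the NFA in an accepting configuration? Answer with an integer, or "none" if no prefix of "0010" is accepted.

1

Start in {q1}.
Read '0': q1→{q2}; now {q2}.
None of the earlier sets intersect F, but {q2} does.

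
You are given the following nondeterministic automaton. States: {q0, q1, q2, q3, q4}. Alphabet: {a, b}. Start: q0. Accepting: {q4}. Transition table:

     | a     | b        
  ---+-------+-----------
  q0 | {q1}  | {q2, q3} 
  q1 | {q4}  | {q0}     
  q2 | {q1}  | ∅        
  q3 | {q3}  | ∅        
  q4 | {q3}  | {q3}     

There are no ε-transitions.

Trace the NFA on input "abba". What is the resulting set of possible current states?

Start in {q0}.
Read 'a': q0→{q1}; now {q1}.
Read 'b': q1→{q0}; now {q0}.
Read 'b': q0→{q2, q3}; now {q2, q3}.
Read 'a': q2→{q1}, q3→{q3}; now {q1, q3}.

{q1, q3}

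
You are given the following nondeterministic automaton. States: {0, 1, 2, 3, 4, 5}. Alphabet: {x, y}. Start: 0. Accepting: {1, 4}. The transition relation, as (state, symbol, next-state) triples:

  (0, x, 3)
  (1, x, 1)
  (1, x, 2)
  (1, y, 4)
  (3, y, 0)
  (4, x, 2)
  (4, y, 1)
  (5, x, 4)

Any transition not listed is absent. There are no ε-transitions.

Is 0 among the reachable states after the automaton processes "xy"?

Yes

Start in {0}.
Read 'x': 0→{3}; now {3}.
Read 'y': 3→{0}; now {0}.
State 0 is in {0}.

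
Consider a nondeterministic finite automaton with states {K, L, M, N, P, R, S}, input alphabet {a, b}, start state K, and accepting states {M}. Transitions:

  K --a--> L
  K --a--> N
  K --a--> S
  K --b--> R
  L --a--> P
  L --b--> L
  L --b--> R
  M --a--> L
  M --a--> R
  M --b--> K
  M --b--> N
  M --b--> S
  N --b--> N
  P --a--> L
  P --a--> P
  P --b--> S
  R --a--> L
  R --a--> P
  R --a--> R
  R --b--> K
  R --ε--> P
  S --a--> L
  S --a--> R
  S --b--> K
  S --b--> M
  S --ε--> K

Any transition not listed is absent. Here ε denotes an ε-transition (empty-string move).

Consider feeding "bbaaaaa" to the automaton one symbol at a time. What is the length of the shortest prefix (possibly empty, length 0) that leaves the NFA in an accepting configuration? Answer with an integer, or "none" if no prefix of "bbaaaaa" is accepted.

Start in {K}.
Read 'b': {K} → {P, R}.
Read 'b': {P, R} → {K, S}.
Read 'a': {K, S} → {K, L, N, P, R, S}.
Read 'a': {K, L, N, P, R, S} → {K, L, N, P, R, S}.
Read 'a': {K, L, N, P, R, S} → {K, L, N, P, R, S}.
Read 'a': {K, L, N, P, R, S} → {K, L, N, P, R, S}.
Read 'a': {K, L, N, P, R, S} → {K, L, N, P, R, S}.
No reachable set along the way intersects F.

none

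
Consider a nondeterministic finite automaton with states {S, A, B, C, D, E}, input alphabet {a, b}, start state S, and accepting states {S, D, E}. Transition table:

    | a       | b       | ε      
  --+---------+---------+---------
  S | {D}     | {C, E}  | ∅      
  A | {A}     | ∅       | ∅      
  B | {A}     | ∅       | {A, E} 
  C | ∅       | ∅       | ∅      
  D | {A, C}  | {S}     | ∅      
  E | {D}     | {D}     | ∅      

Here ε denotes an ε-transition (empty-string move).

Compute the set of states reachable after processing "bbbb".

{C, E}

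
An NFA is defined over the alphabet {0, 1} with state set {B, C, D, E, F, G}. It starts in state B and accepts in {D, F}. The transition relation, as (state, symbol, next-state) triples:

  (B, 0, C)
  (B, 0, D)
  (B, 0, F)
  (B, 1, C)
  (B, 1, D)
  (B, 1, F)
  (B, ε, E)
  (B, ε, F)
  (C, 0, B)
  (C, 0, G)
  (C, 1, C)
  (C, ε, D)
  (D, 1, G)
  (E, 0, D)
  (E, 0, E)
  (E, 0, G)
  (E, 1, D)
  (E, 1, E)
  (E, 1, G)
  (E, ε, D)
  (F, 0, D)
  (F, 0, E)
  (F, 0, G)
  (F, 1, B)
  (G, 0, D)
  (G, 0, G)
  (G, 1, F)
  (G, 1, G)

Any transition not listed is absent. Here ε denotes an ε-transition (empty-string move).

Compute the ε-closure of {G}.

Begin with {G}.
No ε-moves leave this set, so the closure equals the set itself.

{G}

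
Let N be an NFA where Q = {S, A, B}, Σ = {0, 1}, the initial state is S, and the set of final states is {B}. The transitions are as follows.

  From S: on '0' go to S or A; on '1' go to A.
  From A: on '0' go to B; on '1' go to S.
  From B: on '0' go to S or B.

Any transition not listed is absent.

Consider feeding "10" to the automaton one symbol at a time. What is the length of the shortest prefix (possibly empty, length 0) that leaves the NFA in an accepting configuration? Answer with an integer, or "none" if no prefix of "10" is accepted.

2

Start in {S}.
Read '1': S→{A}; now {A}.
Read '0': A→{B}; now {B}.
None of the earlier sets intersect F, but {B} does.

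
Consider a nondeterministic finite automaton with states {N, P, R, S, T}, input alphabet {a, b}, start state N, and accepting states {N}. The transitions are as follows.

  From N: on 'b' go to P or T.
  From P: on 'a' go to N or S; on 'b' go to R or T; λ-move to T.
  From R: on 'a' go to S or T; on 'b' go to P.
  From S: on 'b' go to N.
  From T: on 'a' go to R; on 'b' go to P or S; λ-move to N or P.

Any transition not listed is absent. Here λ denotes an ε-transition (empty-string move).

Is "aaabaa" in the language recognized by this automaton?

No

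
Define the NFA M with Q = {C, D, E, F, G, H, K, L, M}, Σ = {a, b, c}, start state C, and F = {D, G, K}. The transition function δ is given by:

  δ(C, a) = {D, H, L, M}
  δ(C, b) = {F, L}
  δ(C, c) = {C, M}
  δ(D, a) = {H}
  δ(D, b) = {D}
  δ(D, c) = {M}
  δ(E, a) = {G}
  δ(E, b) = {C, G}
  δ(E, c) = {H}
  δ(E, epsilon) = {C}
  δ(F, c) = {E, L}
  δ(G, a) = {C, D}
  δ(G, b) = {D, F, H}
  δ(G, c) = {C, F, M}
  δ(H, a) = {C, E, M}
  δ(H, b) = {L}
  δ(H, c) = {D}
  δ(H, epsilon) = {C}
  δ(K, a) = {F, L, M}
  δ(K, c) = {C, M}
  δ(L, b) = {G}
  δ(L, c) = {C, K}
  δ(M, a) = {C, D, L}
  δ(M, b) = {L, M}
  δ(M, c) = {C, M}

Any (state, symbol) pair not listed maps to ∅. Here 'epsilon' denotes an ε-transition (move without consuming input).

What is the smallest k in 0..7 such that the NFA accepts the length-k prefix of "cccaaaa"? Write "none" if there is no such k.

4

Start in {C}.
Read 'c': {C} → {C, M}.
Read 'c': {C, M} → {C, M}.
Read 'c': {C, M} → {C, M}.
Read 'a': {C, M} → {C, D, H, L, M}.
None of the earlier sets intersect F, but {C, D, H, L, M} does.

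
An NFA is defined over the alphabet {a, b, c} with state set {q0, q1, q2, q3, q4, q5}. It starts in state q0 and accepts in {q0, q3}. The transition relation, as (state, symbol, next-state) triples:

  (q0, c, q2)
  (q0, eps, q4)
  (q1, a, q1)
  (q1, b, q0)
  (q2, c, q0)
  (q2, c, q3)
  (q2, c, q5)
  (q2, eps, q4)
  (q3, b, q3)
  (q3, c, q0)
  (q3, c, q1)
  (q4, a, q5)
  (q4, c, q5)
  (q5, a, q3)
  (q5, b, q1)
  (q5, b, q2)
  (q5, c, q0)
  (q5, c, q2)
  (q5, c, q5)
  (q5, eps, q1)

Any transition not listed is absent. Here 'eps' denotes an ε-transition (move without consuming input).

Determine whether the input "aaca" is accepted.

Start: ε-closure({q0}) = {q0, q4}.
Read 'a': q0→∅, q4→{q5}; union {q5}; ε-closure = {q1, q5}.
Read 'a': q1→{q1}, q5→{q3}; now {q1, q3}.
Read 'c': q1→∅, q3→{q0, q1}; union {q0, q1}; ε-closure = {q0, q1, q4}.
Read 'a': q0→∅, q1→{q1}, q4→{q5}; now {q1, q5}.
The final set {q1, q5} contains no accepting state.

No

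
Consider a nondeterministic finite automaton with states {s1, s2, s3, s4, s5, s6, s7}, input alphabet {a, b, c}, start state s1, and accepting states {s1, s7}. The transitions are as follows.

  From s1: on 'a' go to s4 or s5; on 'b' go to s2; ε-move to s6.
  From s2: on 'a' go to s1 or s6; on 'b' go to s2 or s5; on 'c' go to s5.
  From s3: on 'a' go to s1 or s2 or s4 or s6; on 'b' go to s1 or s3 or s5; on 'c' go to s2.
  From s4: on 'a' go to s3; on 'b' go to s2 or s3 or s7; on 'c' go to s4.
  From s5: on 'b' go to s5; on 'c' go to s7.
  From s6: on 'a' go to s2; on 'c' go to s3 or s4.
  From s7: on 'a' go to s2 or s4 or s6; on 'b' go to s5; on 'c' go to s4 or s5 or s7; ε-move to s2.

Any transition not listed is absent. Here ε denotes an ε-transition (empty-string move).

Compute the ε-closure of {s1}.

Begin with {s1}.
ε-move s1 → s6; add s6.

{s1, s6}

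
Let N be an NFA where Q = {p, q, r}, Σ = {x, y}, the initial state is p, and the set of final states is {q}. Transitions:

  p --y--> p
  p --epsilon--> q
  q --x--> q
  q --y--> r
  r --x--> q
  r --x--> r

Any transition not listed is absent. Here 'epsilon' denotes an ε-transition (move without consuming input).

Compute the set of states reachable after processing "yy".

{p, q, r}

Start: ε-closure({p}) = {p, q}.
Read 'y': p→{p}, q→{r}; union {p, r}; ε-closure = {p, q, r}.
Read 'y': p→{p}, q→{r}, r→∅; union {p, r}; ε-closure = {p, q, r}.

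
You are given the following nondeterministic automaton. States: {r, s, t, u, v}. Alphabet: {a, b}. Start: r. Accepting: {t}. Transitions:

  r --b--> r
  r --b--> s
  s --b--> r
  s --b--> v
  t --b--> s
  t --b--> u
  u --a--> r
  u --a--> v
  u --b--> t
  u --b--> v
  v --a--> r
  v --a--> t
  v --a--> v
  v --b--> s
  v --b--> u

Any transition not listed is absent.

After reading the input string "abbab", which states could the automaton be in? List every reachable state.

∅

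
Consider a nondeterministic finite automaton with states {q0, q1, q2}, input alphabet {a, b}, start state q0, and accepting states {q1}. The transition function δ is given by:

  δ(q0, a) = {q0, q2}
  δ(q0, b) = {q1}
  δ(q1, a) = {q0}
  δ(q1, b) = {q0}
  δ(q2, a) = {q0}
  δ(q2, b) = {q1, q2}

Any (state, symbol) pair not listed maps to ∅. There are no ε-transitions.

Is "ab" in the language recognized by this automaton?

Start in {q0}.
Read 'a': q0→{q0, q2}; now {q0, q2}.
Read 'b': q0→{q1}, q2→{q1, q2}; now {q1, q2}.
The final set {q1, q2} contains the accepting state q1.

Yes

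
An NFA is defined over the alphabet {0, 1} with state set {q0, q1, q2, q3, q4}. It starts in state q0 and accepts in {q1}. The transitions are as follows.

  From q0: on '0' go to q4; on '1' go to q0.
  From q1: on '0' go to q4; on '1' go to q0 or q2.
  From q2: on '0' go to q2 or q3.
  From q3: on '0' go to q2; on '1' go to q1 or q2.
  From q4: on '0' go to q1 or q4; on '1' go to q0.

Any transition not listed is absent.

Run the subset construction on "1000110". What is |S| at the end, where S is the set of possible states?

1

Start in {q0}.
Read '1': q0→{q0}; now {q0}.
Read '0': q0→{q4}; now {q4}.
Read '0': q4→{q1, q4}; now {q1, q4}.
Read '0': q1→{q4}, q4→{q1, q4}; now {q1, q4}.
Read '1': q1→{q0, q2}, q4→{q0}; now {q0, q2}.
Read '1': q0→{q0}, q2→∅; now {q0}.
Read '0': q0→{q4}; now {q4}.
That set has 1 state.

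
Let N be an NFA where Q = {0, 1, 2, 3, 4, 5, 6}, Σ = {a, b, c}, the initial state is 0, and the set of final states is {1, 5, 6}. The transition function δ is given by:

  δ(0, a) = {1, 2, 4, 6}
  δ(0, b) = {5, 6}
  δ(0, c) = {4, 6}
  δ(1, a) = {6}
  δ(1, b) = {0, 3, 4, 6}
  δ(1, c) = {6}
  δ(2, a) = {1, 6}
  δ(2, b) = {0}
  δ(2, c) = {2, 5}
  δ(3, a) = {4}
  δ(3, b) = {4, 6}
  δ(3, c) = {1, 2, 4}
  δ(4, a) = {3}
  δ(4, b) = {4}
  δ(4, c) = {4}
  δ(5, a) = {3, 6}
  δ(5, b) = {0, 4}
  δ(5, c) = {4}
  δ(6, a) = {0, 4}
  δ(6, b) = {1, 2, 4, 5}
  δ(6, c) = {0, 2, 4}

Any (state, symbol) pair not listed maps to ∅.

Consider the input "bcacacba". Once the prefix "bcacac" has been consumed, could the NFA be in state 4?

Yes

Start in {0}.
Read 'b': {0} → {5, 6}.
Read 'c': {5, 6} → {0, 2, 4}.
Read 'a': {0, 2, 4} → {1, 2, 3, 4, 6}.
Read 'c': {1, 2, 3, 4, 6} → {0, 1, 2, 4, 5, 6}.
Read 'a': {0, 1, 2, 4, 5, 6} → {0, 1, 2, 3, 4, 6}.
Read 'c': {0, 1, 2, 3, 4, 6} → {0, 1, 2, 4, 5, 6}.
State 4 is in {0, 1, 2, 4, 5, 6}.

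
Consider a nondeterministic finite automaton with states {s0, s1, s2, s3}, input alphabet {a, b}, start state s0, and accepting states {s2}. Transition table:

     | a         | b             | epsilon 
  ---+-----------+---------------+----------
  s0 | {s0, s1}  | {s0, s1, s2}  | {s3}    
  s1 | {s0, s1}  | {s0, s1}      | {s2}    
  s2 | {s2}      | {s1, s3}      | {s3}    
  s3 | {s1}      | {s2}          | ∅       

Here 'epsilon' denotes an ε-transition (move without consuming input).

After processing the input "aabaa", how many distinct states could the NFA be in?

4

Start: ε-closure({s0}) = {s0, s3}.
Read 'a': {s0, s3} → {s0, s1, s2, s3}.
Read 'a': {s0, s1, s2, s3} → {s0, s1, s2, s3}.
Read 'b': {s0, s1, s2, s3} → {s0, s1, s2, s3}.
Read 'a': {s0, s1, s2, s3} → {s0, s1, s2, s3}.
Read 'a': {s0, s1, s2, s3} → {s0, s1, s2, s3}.
That set has 4 states.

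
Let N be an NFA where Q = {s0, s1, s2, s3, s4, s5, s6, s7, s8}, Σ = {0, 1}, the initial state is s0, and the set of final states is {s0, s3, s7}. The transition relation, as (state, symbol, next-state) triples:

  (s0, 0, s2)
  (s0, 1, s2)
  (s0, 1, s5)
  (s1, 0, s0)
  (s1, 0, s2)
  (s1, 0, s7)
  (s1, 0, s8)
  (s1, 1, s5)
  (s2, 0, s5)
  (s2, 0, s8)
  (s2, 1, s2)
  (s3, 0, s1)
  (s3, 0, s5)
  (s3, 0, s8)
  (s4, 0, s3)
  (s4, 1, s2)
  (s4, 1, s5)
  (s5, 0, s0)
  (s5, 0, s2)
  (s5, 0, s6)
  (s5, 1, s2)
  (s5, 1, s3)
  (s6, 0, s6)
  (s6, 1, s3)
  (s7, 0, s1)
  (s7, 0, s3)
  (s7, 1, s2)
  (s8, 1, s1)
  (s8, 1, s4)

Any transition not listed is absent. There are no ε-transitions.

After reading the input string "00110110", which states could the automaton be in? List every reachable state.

{s0, s1, s2, s5, s6, s8}

Start in {s0}.
Read '0': s0→{s2}; now {s2}.
Read '0': s2→{s5, s8}; now {s5, s8}.
Read '1': s5→{s2, s3}, s8→{s1, s4}; now {s1, s2, s3, s4}.
Read '1': s1→{s5}, s2→{s2}, s3→∅, s4→{s2, s5}; now {s2, s5}.
Read '0': s2→{s5, s8}, s5→{s0, s2, s6}; now {s0, s2, s5, s6, s8}.
Read '1': s0→{s2, s5}, s2→{s2}, s5→{s2, s3}, s6→{s3}, s8→{s1, s4}; now {s1, s2, s3, s4, s5}.
Read '1': s1→{s5}, s2→{s2}, s3→∅, s4→{s2, s5}, s5→{s2, s3}; now {s2, s3, s5}.
Read '0': s2→{s5, s8}, s3→{s1, s5, s8}, s5→{s0, s2, s6}; now {s0, s1, s2, s5, s6, s8}.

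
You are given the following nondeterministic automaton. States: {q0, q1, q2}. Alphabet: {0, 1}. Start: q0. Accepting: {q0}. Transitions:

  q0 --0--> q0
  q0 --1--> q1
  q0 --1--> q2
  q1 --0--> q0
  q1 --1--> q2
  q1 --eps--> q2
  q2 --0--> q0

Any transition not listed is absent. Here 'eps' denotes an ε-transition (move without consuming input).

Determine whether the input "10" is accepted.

Yes

Start in {q0}.
Read '1': q0→{q1, q2}; now {q1, q2}.
Read '0': q1→{q0}, q2→{q0}; now {q0}.
The final set {q0} contains the accepting state q0.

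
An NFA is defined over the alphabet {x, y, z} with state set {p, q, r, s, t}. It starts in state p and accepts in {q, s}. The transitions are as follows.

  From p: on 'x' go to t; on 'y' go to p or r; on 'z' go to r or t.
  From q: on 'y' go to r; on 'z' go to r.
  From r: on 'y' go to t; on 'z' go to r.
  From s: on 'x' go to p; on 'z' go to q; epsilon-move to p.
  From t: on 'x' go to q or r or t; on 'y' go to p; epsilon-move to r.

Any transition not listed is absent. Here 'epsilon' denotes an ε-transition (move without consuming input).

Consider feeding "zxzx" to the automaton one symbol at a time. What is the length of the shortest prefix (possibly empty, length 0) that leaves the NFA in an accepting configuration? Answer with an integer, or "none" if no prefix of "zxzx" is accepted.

2

Start in {p}.
Read 'z': p→{r, t}; now {r, t}.
Read 'x': r→∅, t→{q, r, t}; now {q, r, t}.
None of the earlier sets intersect F, but {q, r, t} does.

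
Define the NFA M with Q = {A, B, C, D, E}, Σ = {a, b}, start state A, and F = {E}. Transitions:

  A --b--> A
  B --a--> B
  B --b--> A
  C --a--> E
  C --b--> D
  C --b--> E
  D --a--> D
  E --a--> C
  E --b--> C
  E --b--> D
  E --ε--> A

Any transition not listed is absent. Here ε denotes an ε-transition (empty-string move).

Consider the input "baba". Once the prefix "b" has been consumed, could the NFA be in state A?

Start in {A}.
Read 'b': A→{A}; now {A}.
State A is in {A}.

Yes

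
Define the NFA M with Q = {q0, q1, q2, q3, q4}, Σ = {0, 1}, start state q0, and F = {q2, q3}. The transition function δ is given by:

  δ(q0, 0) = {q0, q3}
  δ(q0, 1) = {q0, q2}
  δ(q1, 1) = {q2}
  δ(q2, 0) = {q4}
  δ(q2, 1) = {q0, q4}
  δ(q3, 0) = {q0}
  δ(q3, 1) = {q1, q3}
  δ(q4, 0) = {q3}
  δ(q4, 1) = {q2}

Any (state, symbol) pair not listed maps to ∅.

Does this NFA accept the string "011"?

Yes

Start in {q0}.
Read '0': q0→{q0, q3}; now {q0, q3}.
Read '1': q0→{q0, q2}, q3→{q1, q3}; now {q0, q1, q2, q3}.
Read '1': q0→{q0, q2}, q1→{q2}, q2→{q0, q4}, q3→{q1, q3}; now {q0, q1, q2, q3, q4}.
The final set {q0, q1, q2, q3, q4} contains the accepting states q2, q3.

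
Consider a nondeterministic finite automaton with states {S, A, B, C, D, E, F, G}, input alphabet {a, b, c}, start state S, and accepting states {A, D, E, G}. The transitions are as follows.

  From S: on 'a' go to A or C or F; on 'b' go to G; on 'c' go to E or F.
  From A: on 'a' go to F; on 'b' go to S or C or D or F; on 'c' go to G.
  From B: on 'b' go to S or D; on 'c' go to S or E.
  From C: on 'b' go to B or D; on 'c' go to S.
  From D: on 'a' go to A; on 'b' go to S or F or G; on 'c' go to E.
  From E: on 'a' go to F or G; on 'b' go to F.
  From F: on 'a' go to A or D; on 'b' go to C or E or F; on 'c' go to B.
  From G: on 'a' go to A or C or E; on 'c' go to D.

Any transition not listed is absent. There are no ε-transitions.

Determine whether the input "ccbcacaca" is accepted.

Yes

Start in {S}.
Read 'c': {S} → {E, F}.
Read 'c': {E, F} → {B}.
Read 'b': {B} → {S, D}.
Read 'c': {S, D} → {E, F}.
Read 'a': {E, F} → {A, D, F, G}.
Read 'c': {A, D, F, G} → {B, D, E, G}.
Read 'a': {B, D, E, G} → {A, C, E, F, G}.
Read 'c': {A, C, E, F, G} → {S, B, D, G}.
Read 'a': {S, B, D, G} → {A, C, E, F}.
The final set {A, C, E, F} contains the accepting states A, E.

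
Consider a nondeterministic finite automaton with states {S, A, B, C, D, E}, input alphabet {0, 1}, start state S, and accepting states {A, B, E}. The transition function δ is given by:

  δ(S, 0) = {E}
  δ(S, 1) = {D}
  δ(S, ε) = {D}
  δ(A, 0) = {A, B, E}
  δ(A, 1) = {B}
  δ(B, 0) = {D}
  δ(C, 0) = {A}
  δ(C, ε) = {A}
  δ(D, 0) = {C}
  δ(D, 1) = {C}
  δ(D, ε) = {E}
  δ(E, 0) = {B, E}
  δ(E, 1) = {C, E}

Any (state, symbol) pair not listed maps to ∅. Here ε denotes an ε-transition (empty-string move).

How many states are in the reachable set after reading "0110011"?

4

Start: ε-closure({S}) = {S, D, E}.
Read '0': {S, D, E} → {A, B, C, E}.
Read '1': {A, B, C, E} → {A, B, C, E}.
Read '1': {A, B, C, E} → {A, B, C, E}.
Read '0': {A, B, C, E} → {A, B, D, E}.
Read '0': {A, B, D, E} → {A, B, C, D, E}.
Read '1': {A, B, C, D, E} → {A, B, C, E}.
Read '1': {A, B, C, E} → {A, B, C, E}.
That set has 4 states.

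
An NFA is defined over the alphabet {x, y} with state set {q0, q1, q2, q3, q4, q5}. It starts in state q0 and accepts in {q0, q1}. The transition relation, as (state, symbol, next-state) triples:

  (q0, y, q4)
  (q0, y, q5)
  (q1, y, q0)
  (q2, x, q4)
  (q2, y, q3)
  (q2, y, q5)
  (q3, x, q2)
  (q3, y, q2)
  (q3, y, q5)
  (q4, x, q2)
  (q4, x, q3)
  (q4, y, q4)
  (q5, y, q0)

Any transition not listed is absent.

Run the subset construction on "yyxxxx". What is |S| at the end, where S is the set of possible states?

3

Start in {q0}.
Read 'y': {q0} → {q4, q5}.
Read 'y': {q4, q5} → {q0, q4}.
Read 'x': {q0, q4} → {q2, q3}.
Read 'x': {q2, q3} → {q2, q4}.
Read 'x': {q2, q4} → {q2, q3, q4}.
Read 'x': {q2, q3, q4} → {q2, q3, q4}.
That set has 3 states.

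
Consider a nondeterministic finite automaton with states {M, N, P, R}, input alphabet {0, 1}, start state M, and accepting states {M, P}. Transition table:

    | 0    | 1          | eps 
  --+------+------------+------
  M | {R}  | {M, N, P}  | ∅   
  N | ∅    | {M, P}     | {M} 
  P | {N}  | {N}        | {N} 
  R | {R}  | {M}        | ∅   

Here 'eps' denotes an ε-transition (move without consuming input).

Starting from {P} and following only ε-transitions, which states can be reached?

Begin with {P}.
ε-move P → N; add N.
ε-move N → M; add M.

{M, N, P}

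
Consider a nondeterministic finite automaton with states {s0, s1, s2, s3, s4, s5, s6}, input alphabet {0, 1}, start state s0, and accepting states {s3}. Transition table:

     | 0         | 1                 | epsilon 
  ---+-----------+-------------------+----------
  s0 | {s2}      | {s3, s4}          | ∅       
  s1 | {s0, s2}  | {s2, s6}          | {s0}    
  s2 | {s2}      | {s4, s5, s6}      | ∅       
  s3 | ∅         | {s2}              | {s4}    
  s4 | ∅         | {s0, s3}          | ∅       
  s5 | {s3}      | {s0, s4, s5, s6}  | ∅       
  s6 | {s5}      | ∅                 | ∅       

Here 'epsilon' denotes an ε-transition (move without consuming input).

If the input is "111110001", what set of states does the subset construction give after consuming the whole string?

{s4, s5, s6}

Start in {s0}.
Read '1': s0→{s3, s4}; now {s3, s4}.
Read '1': s3→{s2}, s4→{s0, s3}; union {s0, s2, s3}; ε-closure = {s0, s2, s3, s4}.
Read '1': s0→{s3, s4}, s2→{s4, s5, s6}, s3→{s2}, s4→{s0, s3}; now {s0, s2, s3, s4, s5, s6}.
Read '1': s0→{s3, s4}, s2→{s4, s5, s6}, s3→{s2}, s4→{s0, s3}, s5→{s0, s4, s5, s6}, s6→∅; now {s0, s2, s3, s4, s5, s6}.
Read '1': s0→{s3, s4}, s2→{s4, s5, s6}, s3→{s2}, s4→{s0, s3}, s5→{s0, s4, s5, s6}, s6→∅; now {s0, s2, s3, s4, s5, s6}.
Read '0': s0→{s2}, s2→{s2}, s3→∅, s4→∅, s5→{s3}, s6→{s5}; union {s2, s3, s5}; ε-closure = {s2, s3, s4, s5}.
Read '0': s2→{s2}, s3→∅, s4→∅, s5→{s3}; union {s2, s3}; ε-closure = {s2, s3, s4}.
Read '0': s2→{s2}, s3→∅, s4→∅; now {s2}.
Read '1': s2→{s4, s5, s6}; now {s4, s5, s6}.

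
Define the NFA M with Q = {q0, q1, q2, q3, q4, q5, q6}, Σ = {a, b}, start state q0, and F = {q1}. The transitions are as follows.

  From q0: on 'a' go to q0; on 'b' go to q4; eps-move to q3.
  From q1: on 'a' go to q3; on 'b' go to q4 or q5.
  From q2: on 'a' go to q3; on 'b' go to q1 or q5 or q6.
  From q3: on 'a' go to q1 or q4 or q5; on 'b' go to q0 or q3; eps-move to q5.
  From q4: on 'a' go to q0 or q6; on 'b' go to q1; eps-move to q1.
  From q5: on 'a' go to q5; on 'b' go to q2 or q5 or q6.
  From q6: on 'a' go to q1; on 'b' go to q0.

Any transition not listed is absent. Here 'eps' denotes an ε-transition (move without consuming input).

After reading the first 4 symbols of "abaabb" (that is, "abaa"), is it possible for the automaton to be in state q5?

Start: ε-closure({q0}) = {q0, q3, q5}.
Read 'a': q0→{q0}, q3→{q1, q4, q5}, q5→{q5}; union {q0, q1, q4, q5}; ε-closure = {q0, q1, q3, q4, q5}.
Read 'b': q0→{q4}, q1→{q4, q5}, q3→{q0, q3}, q4→{q1}, q5→{q2, q5, q6}; now {q0, q1, q2, q3, q4, q5, q6}.
Read 'a': q0→{q0}, q1→{q3}, q2→{q3}, q3→{q1, q4, q5}, q4→{q0, q6}, q5→{q5}, q6→{q1}; now {q0, q1, q3, q4, q5, q6}.
Read 'a': q0→{q0}, q1→{q3}, q3→{q1, q4, q5}, q4→{q0, q6}, q5→{q5}, q6→{q1}; now {q0, q1, q3, q4, q5, q6}.
State q5 is in {q0, q1, q3, q4, q5, q6}.

Yes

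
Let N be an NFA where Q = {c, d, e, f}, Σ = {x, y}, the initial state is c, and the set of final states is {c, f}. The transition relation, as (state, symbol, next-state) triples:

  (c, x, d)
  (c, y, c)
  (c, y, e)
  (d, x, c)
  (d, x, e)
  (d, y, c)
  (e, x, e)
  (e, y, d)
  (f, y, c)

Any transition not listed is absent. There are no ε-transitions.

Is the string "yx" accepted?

Start in {c}.
Read 'y': c→{c, e}; now {c, e}.
Read 'x': c→{d}, e→{e}; now {d, e}.
The final set {d, e} contains no accepting state.

No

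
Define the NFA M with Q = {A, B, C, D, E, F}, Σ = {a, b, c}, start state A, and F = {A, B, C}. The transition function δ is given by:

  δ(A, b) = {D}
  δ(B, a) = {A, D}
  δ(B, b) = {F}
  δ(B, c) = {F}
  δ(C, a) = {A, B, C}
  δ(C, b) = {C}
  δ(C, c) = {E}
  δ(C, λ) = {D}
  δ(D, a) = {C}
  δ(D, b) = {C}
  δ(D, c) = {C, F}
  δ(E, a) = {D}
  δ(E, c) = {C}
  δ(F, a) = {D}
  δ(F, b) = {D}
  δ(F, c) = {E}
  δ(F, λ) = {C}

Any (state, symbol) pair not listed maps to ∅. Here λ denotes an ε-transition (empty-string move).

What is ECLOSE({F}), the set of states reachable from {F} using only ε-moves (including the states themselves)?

Begin with {F}.
ε-move F → C; add C.
ε-move C → D; add D.

{C, D, F}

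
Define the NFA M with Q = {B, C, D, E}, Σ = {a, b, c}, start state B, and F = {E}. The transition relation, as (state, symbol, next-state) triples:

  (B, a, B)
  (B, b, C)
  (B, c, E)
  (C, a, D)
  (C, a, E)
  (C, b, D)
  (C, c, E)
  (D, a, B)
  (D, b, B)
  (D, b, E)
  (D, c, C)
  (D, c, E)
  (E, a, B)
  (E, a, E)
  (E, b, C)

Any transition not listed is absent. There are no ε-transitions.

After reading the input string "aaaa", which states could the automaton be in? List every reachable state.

{B}

Start in {B}.
Read 'a': {B} → {B}.
Read 'a': {B} → {B}.
Read 'a': {B} → {B}.
Read 'a': {B} → {B}.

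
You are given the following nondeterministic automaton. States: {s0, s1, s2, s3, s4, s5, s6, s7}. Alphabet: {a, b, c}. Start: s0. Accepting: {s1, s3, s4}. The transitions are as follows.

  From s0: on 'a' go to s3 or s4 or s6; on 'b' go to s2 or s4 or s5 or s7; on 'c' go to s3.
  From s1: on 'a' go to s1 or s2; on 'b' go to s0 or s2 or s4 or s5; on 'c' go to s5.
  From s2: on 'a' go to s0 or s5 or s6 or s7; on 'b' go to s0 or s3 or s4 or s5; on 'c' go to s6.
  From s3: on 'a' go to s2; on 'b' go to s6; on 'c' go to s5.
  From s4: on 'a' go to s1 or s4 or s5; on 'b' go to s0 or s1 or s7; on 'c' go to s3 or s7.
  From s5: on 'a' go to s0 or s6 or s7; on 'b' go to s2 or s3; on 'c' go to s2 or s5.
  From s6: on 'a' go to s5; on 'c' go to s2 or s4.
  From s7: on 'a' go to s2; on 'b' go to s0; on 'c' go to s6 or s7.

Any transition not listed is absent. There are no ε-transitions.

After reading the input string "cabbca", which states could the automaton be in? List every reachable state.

Start in {s0}.
Read 'c': s0→{s3}; now {s3}.
Read 'a': s3→{s2}; now {s2}.
Read 'b': s2→{s0, s3, s4, s5}; now {s0, s3, s4, s5}.
Read 'b': s0→{s2, s4, s5, s7}, s3→{s6}, s4→{s0, s1, s7}, s5→{s2, s3}; now {s0, s1, s2, s3, s4, s5, s6, s7}.
Read 'c': s0→{s3}, s1→{s5}, s2→{s6}, s3→{s5}, s4→{s3, s7}, s5→{s2, s5}, s6→{s2, s4}, s7→{s6, s7}; now {s2, s3, s4, s5, s6, s7}.
Read 'a': s2→{s0, s5, s6, s7}, s3→{s2}, s4→{s1, s4, s5}, s5→{s0, s6, s7}, s6→{s5}, s7→{s2}; now {s0, s1, s2, s4, s5, s6, s7}.

{s0, s1, s2, s4, s5, s6, s7}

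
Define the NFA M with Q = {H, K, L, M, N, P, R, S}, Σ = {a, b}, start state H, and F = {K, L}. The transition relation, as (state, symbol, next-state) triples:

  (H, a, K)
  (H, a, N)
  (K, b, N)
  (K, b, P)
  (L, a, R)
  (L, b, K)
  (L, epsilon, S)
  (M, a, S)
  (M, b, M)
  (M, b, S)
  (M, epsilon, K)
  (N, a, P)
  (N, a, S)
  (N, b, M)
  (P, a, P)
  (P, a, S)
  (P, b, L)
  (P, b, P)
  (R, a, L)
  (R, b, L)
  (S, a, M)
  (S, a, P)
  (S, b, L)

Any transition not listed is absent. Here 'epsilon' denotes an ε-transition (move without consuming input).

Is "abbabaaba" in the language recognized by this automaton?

Yes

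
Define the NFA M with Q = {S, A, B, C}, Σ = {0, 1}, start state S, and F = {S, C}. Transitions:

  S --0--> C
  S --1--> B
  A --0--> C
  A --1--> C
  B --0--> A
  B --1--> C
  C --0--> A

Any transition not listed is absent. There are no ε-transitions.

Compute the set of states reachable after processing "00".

Start in {S}.
Read '0': {S} → {C}.
Read '0': {C} → {A}.

{A}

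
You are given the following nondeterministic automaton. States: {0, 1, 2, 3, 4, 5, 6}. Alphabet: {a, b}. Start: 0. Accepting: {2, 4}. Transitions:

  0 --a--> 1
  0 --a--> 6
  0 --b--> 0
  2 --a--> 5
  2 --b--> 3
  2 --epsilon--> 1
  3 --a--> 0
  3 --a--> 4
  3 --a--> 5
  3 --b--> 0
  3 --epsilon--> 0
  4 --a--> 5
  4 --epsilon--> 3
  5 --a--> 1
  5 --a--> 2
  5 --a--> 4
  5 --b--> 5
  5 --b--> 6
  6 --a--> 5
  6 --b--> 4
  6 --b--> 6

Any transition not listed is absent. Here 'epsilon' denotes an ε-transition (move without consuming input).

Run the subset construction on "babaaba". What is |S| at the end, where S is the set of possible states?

Start in {0}.
Read 'b': 0→{0}; now {0}.
Read 'a': 0→{1, 6}; now {1, 6}.
Read 'b': 1→∅, 6→{4, 6}; union {4, 6}; ε-closure = {0, 3, 4, 6}.
Read 'a': 0→{1, 6}, 3→{0, 4, 5}, 4→{5}, 6→{5}; union {0, 1, 4, 5, 6}; ε-closure = {0, 1, 3, 4, 5, 6}.
Read 'a': 0→{1, 6}, 1→∅, 3→{0, 4, 5}, 4→{5}, 5→{1, 2, 4}, 6→{5}; union {0, 1, 2, 4, 5, 6}; ε-closure = {0, 1, 2, 3, 4, 5, 6}.
Read 'b': 0→{0}, 1→∅, 2→{3}, 3→{0}, 4→∅, 5→{5, 6}, 6→{4, 6}; now {0, 3, 4, 5, 6}.
Read 'a': 0→{1, 6}, 3→{0, 4, 5}, 4→{5}, 5→{1, 2, 4}, 6→{5}; union {0, 1, 2, 4, 5, 6}; ε-closure = {0, 1, 2, 3, 4, 5, 6}.
That set has 7 states.

7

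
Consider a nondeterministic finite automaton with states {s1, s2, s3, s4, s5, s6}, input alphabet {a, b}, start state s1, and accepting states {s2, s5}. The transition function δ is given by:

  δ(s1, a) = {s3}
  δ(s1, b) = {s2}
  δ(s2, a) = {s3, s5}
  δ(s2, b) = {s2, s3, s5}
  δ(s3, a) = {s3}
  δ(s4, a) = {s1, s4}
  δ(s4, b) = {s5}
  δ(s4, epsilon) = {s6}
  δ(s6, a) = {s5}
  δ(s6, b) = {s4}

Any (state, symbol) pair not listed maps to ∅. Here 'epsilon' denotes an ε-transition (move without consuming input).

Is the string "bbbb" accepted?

Yes

Start in {s1}.
Read 'b': {s1} → {s2}.
Read 'b': {s2} → {s2, s3, s5}.
Read 'b': {s2, s3, s5} → {s2, s3, s5}.
Read 'b': {s2, s3, s5} → {s2, s3, s5}.
The final set {s2, s3, s5} contains the accepting states s2, s5.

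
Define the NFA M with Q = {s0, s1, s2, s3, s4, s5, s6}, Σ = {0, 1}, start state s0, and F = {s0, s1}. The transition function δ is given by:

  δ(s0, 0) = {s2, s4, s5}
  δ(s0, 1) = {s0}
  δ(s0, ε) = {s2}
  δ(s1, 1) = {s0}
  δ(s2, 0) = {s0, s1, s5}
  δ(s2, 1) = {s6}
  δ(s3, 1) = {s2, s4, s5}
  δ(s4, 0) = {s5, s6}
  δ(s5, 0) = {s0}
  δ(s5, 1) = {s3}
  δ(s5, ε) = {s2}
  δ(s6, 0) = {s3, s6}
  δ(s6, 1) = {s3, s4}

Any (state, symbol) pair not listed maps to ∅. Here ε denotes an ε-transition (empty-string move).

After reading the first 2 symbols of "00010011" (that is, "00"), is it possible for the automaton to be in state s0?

Yes

Start: ε-closure({s0}) = {s0, s2}.
Read '0': s0→{s2, s4, s5}, s2→{s0, s1, s5}; now {s0, s1, s2, s4, s5}.
Read '0': s0→{s2, s4, s5}, s1→∅, s2→{s0, s1, s5}, s4→{s5, s6}, s5→{s0}; now {s0, s1, s2, s4, s5, s6}.
State s0 is in {s0, s1, s2, s4, s5, s6}.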